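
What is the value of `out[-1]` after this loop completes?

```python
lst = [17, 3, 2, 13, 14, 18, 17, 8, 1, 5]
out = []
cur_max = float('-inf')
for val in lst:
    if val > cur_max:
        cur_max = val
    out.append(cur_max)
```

Running max ends at 18
`out` takes the values: [] → [17] → [17, 17] → [17, 17, 17] → [17, 17, 17, 17] → [17, 17, 17, 17, 17] → [17, 17, 17, 17, 17, 18] → [17, 17, 17, 17, 17, 18, 18] → [17, 17, 17, 17, 17, 18, 18, 18] → [17, 17, 17, 17, 17, 18, 18, 18, 18] → [17, 17, 17, 17, 17, 18, 18, 18, 18, 18]
So `out[-1]` = 18

Answer: 18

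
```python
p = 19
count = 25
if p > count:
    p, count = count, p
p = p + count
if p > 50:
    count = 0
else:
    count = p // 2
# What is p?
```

Trace:
`p = 19` → p = 19
`count = 25` → count = 25
`if p > count: ...` → p > count is False → no variable changes
`p = p + count` → p = 44
`if p > 50: ...` → p > 50 is False, take else branch → count = 22
So p = 44

Answer: 44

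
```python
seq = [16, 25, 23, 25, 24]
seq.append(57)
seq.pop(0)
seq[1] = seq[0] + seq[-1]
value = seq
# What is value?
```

Trace:
`seq = [16, 25, 23, 25, 24]` → seq = [16, 25, 23, 25, 24]
`seq.append(57)` → seq = [16, 25, 23, 25, 24, 57]
`seq.pop(0)` → seq = [25, 23, 25, 24, 57]
`seq[1] = seq[0] + seq[-1]` → seq = [25, 82, 25, 24, 57]
`value = seq` → value = [25, 82, 25, 24, 57]
So value = [25, 82, 25, 24, 57]

Answer: [25, 82, 25, 24, 57]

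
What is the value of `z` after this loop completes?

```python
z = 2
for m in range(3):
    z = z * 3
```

Multiply by 3, 3 times: 2 * 3^3 = 54
`z` takes the values: 2 → 6 → 18 → 54

Answer: 54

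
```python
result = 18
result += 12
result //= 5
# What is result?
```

Trace:
`result = 18` → result = 18
`result += 12` → result = 30
`result //= 5` → result = 6
So result = 6

Answer: 6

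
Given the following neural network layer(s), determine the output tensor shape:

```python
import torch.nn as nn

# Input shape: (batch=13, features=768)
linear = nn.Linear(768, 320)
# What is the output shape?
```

Input: (13, 768) -> Output: (13, 320)

Answer: (13, 320)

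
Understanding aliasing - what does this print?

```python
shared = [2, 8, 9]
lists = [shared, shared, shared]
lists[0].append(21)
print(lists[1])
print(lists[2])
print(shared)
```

Key concept: list of same reference.
Step by step:
`shared = [2, 8, 9]` → shared = [2, 8, 9]
`lists = [shared, shared, shared]` → lists = [[2, 8, 9], [2, 8, 9], [2, 8, 9]]
`lists[0].append(21)` → shared = [2, 8, 9, 21]; lists = [[2, 8, 9, 21], [2, 8, 9, 21], [2, 8, 9, 21]]
`print(lists[1])` → prints [2, 8, 9, 21]
`print(lists[2])` → prints [2, 8, 9, 21]
`print(shared)` → prints [2, 8, 9, 21]

Answer:
[2, 8, 9, 21]
[2, 8, 9, 21]
[2, 8, 9, 21]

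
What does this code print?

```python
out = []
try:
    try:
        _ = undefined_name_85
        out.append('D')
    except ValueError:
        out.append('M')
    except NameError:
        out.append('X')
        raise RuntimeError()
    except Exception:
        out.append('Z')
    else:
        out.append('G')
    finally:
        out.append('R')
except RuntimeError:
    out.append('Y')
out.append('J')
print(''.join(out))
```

Execution trace: 'X' (inner except NameError) → 'R' (inner finally) → 'Y' (outer except RuntimeError) → 'J' (after the try/except). Output: XRYJ

Answer: XRYJ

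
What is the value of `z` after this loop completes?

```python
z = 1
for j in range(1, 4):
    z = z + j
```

Start at 1, add 1 through 3
`z` takes the values: 1 → 2 → 4 → 7

Answer: 7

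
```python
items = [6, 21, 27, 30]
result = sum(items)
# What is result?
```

Trace:
`items = [6, 21, 27, 30]` → items = [6, 21, 27, 30]
`result = sum(items)` → result = 84
So result = 84

Answer: 84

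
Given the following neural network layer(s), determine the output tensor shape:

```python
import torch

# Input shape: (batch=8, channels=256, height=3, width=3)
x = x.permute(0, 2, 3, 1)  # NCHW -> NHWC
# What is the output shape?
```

Input: (8, 256, 3, 3) -> Output: (8, 3, 3, 256)

Answer: (8, 3, 3, 256)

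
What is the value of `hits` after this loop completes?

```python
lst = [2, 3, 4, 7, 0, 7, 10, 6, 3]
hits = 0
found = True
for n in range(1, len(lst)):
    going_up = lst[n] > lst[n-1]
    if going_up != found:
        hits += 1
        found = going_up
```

Count direction changes in [2, 3, 4, 7, 0, 7, 10, 6, 3]
`hits` takes the values: 0 → 1 → 2 → 3

Answer: 3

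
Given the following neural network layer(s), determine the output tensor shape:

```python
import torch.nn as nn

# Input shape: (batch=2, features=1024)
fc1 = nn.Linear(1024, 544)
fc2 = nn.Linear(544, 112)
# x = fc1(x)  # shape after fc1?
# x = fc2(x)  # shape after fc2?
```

Input: (2, 1024) -> after fc1: (2, 544) -> Output: (2, 112)

Answer: (2, 112)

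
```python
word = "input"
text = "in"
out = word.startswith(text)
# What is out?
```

Trace:
`word = "input"` → word = 'input'
`text = "in"` → text = 'in'
`out = word.startswith(text)` → out = True
So out = True

Answer: True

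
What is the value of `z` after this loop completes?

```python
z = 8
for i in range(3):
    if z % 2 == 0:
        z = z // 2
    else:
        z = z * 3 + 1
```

Collatz-style transformation from 8
`z` takes the values: 8 → 4 → 2 → 1

Answer: 1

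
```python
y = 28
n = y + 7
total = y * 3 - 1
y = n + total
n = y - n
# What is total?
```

Trace:
`y = 28` → y = 28
`n = y + 7` → n = 35
`total = y * 3 - 1` → total = 83
`y = n + total` → y = 118
`n = y - n` → n = 83
So total = 83

Answer: 83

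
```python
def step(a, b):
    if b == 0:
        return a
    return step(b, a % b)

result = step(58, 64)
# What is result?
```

step(58, 64) -> step(64, 58) -> step(58, 6) -> step(6, 4) -> step(4, 2) -> step(2, 0) -> 2

Answer: 2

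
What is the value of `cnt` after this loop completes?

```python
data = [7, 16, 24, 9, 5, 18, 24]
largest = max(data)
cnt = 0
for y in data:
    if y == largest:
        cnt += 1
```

Count of max value 24 in [7, 16, 24, 9, 5, 18, 24]
`cnt` takes the values: 0 → 1 → 2

Answer: 2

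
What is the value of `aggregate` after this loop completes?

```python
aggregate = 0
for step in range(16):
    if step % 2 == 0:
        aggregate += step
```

Sum of even numbers 0 to 15
`aggregate` takes the values: 0 → 2 → 6 → 12 → 20 → 30 → 42 → 56

Answer: 56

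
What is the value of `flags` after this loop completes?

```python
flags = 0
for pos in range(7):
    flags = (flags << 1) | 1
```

Build 7 consecutive 1-bits: 0b1111111
`flags` takes the values: 0 → 1 → 3 → 7 → 15 → 31 → 63 → 127

Answer: 127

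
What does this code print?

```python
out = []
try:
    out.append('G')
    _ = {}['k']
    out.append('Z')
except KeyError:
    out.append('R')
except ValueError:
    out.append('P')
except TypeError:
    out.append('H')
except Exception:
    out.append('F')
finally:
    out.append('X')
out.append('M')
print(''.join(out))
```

Execution trace: 'G' (try body) → 'R' (except KeyError) → 'X' (finally) → 'M' (after the try/except). Output: GRXM

Answer: GRXM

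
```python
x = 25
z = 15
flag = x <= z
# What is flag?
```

Trace:
`x = 25` → x = 25
`z = 15` → z = 15
`flag = x <= z` → flag = False
So flag = False

Answer: False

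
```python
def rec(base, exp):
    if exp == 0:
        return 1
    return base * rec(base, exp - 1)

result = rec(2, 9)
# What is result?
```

rec(2, 9) = 2 * 2 * 2 * 2 * 2 * 2 * 2 * 2 * 2 = 512

Answer: 512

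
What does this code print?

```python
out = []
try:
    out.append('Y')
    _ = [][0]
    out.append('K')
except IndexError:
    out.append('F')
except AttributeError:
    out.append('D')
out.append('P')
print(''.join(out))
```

Execution trace: 'Y' (try body) → 'F' (except IndexError) → 'P' (after the try/except). Output: YFP

Answer: YFP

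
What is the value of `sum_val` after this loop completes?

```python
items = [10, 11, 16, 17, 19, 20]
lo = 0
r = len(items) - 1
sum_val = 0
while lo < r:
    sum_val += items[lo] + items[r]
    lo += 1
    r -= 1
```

Sum of pairs from ends
`sum_val` takes the values: 0 → 30 → 60 → 93

Answer: 93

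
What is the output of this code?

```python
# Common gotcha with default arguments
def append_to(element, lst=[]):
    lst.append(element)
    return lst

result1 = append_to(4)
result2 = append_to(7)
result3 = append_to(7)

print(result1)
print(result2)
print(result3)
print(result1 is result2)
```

Key concept: mutable default argument gotcha.
Step by step:
`result1 = append_to(4)` → result1 = [4]
`result2 = append_to(7)` → result1 = [4, 7] (same object as result2); result2 = [4, 7] (same object as result1)
`result3 = append_to(7)` → result1 = [4, 7, 7] (same object as result2, result3); result2 = [4, 7, 7] (same object as result1, result3); result3 = [4, 7, 7] (same object as result1, result2)
`print(result1)` → prints [4, 7, 7]
`print(result2)` → prints [4, 7, 7]
`print(result3)` → prints [4, 7, 7]
`print(result1 is result2)` → prints True

Answer:
[4, 7, 7]
[4, 7, 7]
[4, 7, 7]
True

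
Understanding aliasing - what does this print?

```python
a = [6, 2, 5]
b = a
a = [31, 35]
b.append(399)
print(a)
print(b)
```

Key concept: rebinding vs mutation: a is rebound to a new list, b still points at the original.
Step by step:
`a = [6, 2, 5]` → a = [6, 2, 5]
`b = a` → b = [6, 2, 5] (same object as a)
`a = [31, 35]` → a = [31, 35]
`b.append(399)` → b = [6, 2, 5, 399]
`print(a)` → prints [31, 35]
`print(b)` → prints [6, 2, 5, 399]

Answer:
[31, 35]
[6, 2, 5, 399]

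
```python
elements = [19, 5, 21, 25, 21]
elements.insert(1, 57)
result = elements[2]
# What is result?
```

Trace:
`elements = [19, 5, 21, 25, 21]` → elements = [19, 5, 21, 25, 21]
`elements.insert(1, 57)` → elements = [19, 57, 5, 21, 25, 21]
`result = elements[2]` → result = 5
So result = 5

Answer: 5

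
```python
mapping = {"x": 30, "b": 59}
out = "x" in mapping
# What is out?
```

Trace:
`mapping = {"x": 30, "b": 59}` → mapping = {'x': 30, 'b': 59}
`out = "x" in mapping` → out = True
So out = True

Answer: True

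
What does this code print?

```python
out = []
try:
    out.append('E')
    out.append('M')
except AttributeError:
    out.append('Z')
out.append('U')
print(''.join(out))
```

Execution trace: 'E' (try body) → 'M' (try body, no exception) → 'U' (after the try/except). Output: EMU

Answer: EMU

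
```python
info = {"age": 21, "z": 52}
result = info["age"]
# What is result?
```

Trace:
`info = {"age": 21, "z": 52}` → info = {'age': 21, 'z': 52}
`result = info["age"]` → result = 21
So result = 21

Answer: 21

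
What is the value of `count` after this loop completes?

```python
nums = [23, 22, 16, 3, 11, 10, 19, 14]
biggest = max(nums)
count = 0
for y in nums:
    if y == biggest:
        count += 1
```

Count of max value 23 in [23, 22, 16, 3, 11, 10, 19, 14]
`count` takes the values: 0 → 1

Answer: 1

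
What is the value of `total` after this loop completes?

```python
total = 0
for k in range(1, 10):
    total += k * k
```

Sum of squares 1² to 9² = 285
`total` takes the values: 0 → 1 → 5 → 14 → 30 → 55 → 91 → 140 → 204 → 285

Answer: 285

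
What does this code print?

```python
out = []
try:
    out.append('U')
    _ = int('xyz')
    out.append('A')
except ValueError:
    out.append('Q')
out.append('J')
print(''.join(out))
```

Execution trace: 'U' (try body) → 'Q' (except ValueError) → 'J' (after the try/except). Output: UQJ

Answer: UQJ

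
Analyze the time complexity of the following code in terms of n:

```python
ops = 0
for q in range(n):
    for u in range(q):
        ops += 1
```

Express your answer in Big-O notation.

Each loop level contributes: n × n. Multiplying the contributions gives O(n^2).

Answer: O(n^2)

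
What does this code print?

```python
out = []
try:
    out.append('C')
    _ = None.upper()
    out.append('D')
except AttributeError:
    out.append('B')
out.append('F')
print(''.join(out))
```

Execution trace: 'C' (try body) → 'B' (except AttributeError) → 'F' (after the try/except). Output: CBF

Answer: CBF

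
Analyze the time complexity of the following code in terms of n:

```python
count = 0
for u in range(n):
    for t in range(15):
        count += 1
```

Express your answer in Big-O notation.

Each loop level contributes: n × 1. Multiplying the contributions gives O(n).

Answer: O(n)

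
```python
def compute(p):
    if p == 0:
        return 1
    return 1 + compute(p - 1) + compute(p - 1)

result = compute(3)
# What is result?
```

compute(p) = 1 + 2·compute(p-1), compute(0)=1. Closed form: (1+1)·2^3 - 1 = 15.

Answer: 15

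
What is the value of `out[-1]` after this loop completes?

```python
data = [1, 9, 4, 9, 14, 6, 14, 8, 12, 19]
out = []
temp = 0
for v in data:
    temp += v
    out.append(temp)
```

Cumulative sum ends at 96
`out` takes the values: [] → [1] → [1, 10] → [1, 10, 14] → [1, 10, 14, 23] → [1, 10, 14, 23, 37] → [1, 10, 14, 23, 37, 43] → [1, 10, 14, 23, 37, 43, 57] → [1, 10, 14, 23, 37, 43, 57, 65] → [1, 10, 14, 23, 37, 43, 57, 65, 77] → [1, 10, 14, 23, 37, 43, 57, 65, 77, 96]
So `out[-1]` = 96

Answer: 96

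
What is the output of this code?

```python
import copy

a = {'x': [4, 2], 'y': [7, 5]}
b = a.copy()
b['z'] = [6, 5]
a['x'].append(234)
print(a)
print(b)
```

Key concept: shallow copy of dict with mutable values.
Step by step:
`a = {'x': [4, 2], 'y': [7, 5]}` → a = {'x': [4, 2], 'y': [7, 5]}
`b = a.copy()` → b = {'x': [4, 2], 'y': [7, 5]}
`b['z'] = [6, 5]` → b = {'x': [4, 2], 'y': [7, 5], 'z': [6, 5]}
`a['x'].append(234)` → a = {'x': [4, 2, 234], 'y': [7, 5]}; b = {'x': [4, 2, 234], 'y': [7, 5], 'z': [6, 5]}
`print(a)` → prints {'x': [4, 2, 234], 'y': [7, 5]}
`print(b)` → prints {'x': [4, 2, 234], 'y': [7, 5], 'z': [6, 5]}

Answer:
{'x': [4, 2, 234], 'y': [7, 5]}
{'x': [4, 2, 234], 'y': [7, 5], 'z': [6, 5]}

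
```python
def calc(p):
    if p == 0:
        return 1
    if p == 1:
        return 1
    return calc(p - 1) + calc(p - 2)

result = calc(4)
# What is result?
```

Build up from base cases: calc(0)=1, calc(1)=1, calc(2)=2, calc(3)=3, calc(4)=5

Answer: 5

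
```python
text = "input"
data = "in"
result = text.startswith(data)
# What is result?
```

Trace:
`text = "input"` → text = 'input'
`data = "in"` → data = 'in'
`result = text.startswith(data)` → result = True
So result = True

Answer: True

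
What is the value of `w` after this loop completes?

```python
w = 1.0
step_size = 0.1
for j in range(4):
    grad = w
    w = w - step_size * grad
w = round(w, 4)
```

Gradient descent: w = 1.0 * (1 - 0.1)^4
`w` takes the values: 1.0 → 0.9 → 0.81 → 0.729 → 0.6561

Answer: 0.6561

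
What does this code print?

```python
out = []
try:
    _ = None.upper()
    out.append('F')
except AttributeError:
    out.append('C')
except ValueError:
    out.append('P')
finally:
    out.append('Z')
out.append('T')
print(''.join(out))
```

Execution trace: 'C' (except AttributeError) → 'Z' (finally) → 'T' (after the try/except). Output: CZT

Answer: CZT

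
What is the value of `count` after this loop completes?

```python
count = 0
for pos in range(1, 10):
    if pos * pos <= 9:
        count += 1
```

Count numbers where pos² ≤ 9
`count` takes the values: 0 → 1 → 2 → 3

Answer: 3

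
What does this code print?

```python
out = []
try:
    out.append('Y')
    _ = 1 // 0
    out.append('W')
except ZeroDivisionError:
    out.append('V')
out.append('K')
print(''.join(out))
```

Execution trace: 'Y' (try body) → 'V' (except ZeroDivisionError) → 'K' (after the try/except). Output: YVK

Answer: YVK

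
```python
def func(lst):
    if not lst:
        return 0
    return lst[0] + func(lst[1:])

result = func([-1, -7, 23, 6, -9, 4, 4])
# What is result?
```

(-1) + (-7) + 23 + 6 + (-9) + 4 + 4 + 0 = 20

Answer: 20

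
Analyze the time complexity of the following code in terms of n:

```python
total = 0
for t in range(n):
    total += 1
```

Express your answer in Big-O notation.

Each loop level contributes: n. Multiplying the contributions gives O(n).

Answer: O(n)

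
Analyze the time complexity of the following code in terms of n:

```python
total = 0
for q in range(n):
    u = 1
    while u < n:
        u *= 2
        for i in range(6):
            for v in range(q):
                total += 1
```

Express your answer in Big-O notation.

Each loop level contributes: n × log n × 1 × n. Multiplying the contributions gives O(n^2 log n).

Answer: O(n^2 log n)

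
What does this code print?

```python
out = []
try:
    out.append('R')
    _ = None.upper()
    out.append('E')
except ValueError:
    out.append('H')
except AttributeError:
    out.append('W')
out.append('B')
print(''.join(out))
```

Execution trace: 'R' (try body) → 'W' (except AttributeError) → 'B' (after the try/except). Output: RWB

Answer: RWB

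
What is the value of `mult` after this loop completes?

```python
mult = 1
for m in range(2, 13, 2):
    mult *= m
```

Product of even numbers 2 to 12
`mult` takes the values: 1 → 2 → 8 → 48 → 384 → 3840 → 46080

Answer: 46080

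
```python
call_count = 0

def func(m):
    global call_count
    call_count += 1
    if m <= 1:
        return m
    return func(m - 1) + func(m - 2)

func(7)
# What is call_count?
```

Calls(m) = 1 + Calls(m-1) + Calls(m-2); Calls(0)=Calls(1)=1. For m=7 this gives 41.

Answer: 41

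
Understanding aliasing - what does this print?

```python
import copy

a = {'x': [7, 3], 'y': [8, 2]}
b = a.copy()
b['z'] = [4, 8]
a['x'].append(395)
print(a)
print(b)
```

Key concept: shallow copy of dict with mutable values.
Step by step:
`a = {'x': [7, 3], 'y': [8, 2]}` → a = {'x': [7, 3], 'y': [8, 2]}
`b = a.copy()` → b = {'x': [7, 3], 'y': [8, 2]}
`b['z'] = [4, 8]` → b = {'x': [7, 3], 'y': [8, 2], 'z': [4, 8]}
`a['x'].append(395)` → a = {'x': [7, 3, 395], 'y': [8, 2]}; b = {'x': [7, 3, 395], 'y': [8, 2], 'z': [4, 8]}
`print(a)` → prints {'x': [7, 3, 395], 'y': [8, 2]}
`print(b)` → prints {'x': [7, 3, 395], 'y': [8, 2], 'z': [4, 8]}

Answer:
{'x': [7, 3, 395], 'y': [8, 2]}
{'x': [7, 3, 395], 'y': [8, 2], 'z': [4, 8]}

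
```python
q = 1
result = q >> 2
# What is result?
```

Trace:
`q = 1` → q = 1
`result = q >> 2` → result = 0
So result = 0

Answer: 0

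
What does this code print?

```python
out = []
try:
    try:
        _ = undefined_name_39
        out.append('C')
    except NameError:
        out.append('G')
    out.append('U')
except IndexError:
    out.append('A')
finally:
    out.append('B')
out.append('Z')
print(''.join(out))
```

Execution trace: 'G' (inner except NameError) → 'U' (try body, no exception) → 'B' (finally) → 'Z' (after the try/except). Output: GUBZ

Answer: GUBZ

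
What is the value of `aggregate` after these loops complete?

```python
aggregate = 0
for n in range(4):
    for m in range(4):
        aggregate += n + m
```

Sum of all n+m for n,m in 4x4
`aggregate` takes the values: 0 → 1 → 3 → 6 → 7 → 9 → 12 → 16 → 18 → 21 → 25 → 30 → 33 → 37 → 42 → 48

Answer: 48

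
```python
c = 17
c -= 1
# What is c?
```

Trace:
`c = 17` → c = 17
`c -= 1` → c = 16
So c = 16

Answer: 16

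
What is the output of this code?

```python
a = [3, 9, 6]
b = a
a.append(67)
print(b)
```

Key concept: basic list aliasing.
Step by step:
`a = [3, 9, 6]` → a = [3, 9, 6]
`b = a` → b = [3, 9, 6] (same object as a)
`a.append(67)` → a = [3, 9, 6, 67] (same object as b); b = [3, 9, 6, 67] (same object as a)
`print(b)` → prints [3, 9, 6, 67]

Answer: [3, 9, 6, 67]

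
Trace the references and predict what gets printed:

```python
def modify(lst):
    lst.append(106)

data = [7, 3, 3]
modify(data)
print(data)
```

Key concept: function modifies passed list.
Step by step:
`data = [7, 3, 3]` → data = [7, 3, 3]
`modify(data)` → data = [7, 3, 3, 106]
`print(data)` → prints [7, 3, 3, 106]

Answer: [7, 3, 3, 106]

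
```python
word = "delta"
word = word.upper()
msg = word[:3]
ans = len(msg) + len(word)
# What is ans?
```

Trace:
`word = "delta"` → word = 'delta'
`word = word.upper()` → word = 'DELTA'
`msg = word[:3]` → msg = 'DEL'
`ans = len(msg) + len(word)` → ans = 8
So ans = 8

Answer: 8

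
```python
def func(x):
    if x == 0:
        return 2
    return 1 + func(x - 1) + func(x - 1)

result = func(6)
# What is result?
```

func(x) = 1 + 2·func(x-1), func(0)=2. Closed form: (2+1)·2^6 - 1 = 191.

Answer: 191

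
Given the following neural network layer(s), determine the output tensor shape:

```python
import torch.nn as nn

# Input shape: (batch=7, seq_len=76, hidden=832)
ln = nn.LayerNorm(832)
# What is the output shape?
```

Input: (7, 76, 832) -> Output: (7, 76, 832)

Answer: (7, 76, 832)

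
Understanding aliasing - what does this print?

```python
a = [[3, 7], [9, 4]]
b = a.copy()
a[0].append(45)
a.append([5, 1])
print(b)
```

Key concept: shallow copy with nested lists.
Step by step:
`a = [[3, 7], [9, 4]]` → a = [[3, 7], [9, 4]]
`b = a.copy()` → b = [[3, 7], [9, 4]]
`a[0].append(45)` → a = [[3, 7, 45], [9, 4]]; b = [[3, 7, 45], [9, 4]]
`a.append([5, 1])` → a = [[3, 7, 45], [9, 4], [5, 1]]
`print(b)` → prints [[3, 7, 45], [9, 4]]

Answer: [[3, 7, 45], [9, 4]]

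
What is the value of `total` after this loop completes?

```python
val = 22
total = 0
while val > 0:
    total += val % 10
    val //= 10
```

Sum digits of 22
`total` takes the values: 0 → 2 → 4

Answer: 4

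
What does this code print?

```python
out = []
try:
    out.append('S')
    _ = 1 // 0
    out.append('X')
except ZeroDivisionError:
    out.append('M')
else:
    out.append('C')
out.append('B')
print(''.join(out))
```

Execution trace: 'S' (try body) → 'M' (except ZeroDivisionError) → 'B' (after the try/except). Output: SMB

Answer: SMB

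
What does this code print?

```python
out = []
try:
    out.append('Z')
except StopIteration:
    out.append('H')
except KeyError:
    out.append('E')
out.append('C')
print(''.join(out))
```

Execution trace: 'Z' (try body, no exception) → 'C' (after the try/except). Output: ZC

Answer: ZC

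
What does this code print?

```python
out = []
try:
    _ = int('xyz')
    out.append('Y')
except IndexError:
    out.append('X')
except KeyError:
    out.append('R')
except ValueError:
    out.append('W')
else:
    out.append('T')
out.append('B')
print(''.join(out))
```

Execution trace: 'W' (except ValueError) → 'B' (after the try/except). Output: WB

Answer: WB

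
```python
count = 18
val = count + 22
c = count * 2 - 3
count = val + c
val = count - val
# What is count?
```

Trace:
`count = 18` → count = 18
`val = count + 22` → val = 40
`c = count * 2 - 3` → c = 33
`count = val + c` → count = 73
`val = count - val` → val = 33
So count = 73

Answer: 73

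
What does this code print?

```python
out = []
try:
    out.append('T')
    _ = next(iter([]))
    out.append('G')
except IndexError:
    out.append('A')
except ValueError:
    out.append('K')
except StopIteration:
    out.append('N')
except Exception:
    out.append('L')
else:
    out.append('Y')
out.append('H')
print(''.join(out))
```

Execution trace: 'T' (try body) → 'N' (except StopIteration) → 'H' (after the try/except). Output: TNH

Answer: TNH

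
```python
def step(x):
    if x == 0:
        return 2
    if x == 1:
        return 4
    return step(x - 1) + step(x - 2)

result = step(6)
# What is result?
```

Build up from base cases: step(0)=2, step(1)=4, step(2)=6, step(3)=10, step(4)=16, step(5)=26, step(6)=42

Answer: 42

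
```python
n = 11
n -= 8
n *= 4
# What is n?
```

Trace:
`n = 11` → n = 11
`n -= 8` → n = 3
`n *= 4` → n = 12
So n = 12

Answer: 12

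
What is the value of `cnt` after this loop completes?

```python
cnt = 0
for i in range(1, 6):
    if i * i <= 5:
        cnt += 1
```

Count numbers where i² ≤ 5
`cnt` takes the values: 0 → 1 → 2

Answer: 2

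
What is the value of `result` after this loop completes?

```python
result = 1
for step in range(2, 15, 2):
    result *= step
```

Product of even numbers 2 to 14
`result` takes the values: 1 → 2 → 8 → 48 → 384 → 3840 → 46080 → 645120

Answer: 645120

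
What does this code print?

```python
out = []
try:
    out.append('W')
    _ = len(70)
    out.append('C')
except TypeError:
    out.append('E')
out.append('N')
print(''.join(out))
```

Execution trace: 'W' (try body) → 'E' (except TypeError) → 'N' (after the try/except). Output: WEN

Answer: WEN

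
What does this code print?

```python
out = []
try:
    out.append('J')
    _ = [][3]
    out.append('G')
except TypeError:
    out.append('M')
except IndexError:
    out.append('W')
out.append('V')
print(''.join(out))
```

Execution trace: 'J' (try body) → 'W' (except IndexError) → 'V' (after the try/except). Output: JWV

Answer: JWV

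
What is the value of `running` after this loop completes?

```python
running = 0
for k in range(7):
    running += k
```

Sum of 0 to 6 = 21
`running` takes the values: 0 → 1 → 3 → 6 → 10 → 15 → 21

Answer: 21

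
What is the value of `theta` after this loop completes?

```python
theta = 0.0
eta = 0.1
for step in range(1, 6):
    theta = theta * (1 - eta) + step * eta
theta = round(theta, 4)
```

Moving average with lr=0.1
`theta` takes the values: 0.0 → 0.1 → 0.29 → 0.561 → 0.9049 → 1.31441 → 1.3144

Answer: 1.3144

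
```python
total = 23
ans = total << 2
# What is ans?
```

Trace:
`total = 23` → total = 23
`ans = total << 2` → ans = 92
So ans = 92

Answer: 92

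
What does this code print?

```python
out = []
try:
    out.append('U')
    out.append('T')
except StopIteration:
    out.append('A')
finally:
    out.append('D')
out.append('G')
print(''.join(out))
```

Execution trace: 'U' (try body) → 'T' (try body, no exception) → 'D' (finally) → 'G' (after the try/except). Output: UTDG

Answer: UTDG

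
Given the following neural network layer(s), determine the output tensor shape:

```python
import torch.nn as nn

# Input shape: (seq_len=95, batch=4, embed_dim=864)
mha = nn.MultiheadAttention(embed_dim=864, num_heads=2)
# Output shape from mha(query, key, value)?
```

Input: (95, 4, 864) -> Output: (95, 4, 864)

Answer: (95, 4, 864)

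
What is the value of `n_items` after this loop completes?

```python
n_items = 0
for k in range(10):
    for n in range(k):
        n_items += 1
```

Triangle number: 0+1+2+...+9
`n_items` takes the values: 0 → 1 → 2 → 3 → 4 → 5 → 6 → 7 → 8 → 9 → 10 → 11 → 12 → 13 → 14 → 15 → 16 → 17 → 18 → 19 → 20 → 21 → 22 → 23 → 24 → 25 → 26 → 27 → 28 → 29 → … → 41 → 42 → 43 → 44 → 45

Answer: 45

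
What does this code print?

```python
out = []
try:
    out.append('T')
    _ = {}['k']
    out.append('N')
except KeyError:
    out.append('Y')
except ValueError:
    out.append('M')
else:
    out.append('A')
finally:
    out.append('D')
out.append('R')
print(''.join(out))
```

Execution trace: 'T' (try body) → 'Y' (except KeyError) → 'D' (finally) → 'R' (after the try/except). Output: TYDR

Answer: TYDR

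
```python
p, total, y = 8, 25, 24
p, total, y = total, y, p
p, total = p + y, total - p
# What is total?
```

Trace:
`p, total, y = 8, 25, 24` → p = 8; total = 25; y = 24
`p, total, y = total, y, p` → p = 25; total = 24; y = 8
`p, total = p + y, total - p` → p = 33; total = -1
So total = -1

Answer: -1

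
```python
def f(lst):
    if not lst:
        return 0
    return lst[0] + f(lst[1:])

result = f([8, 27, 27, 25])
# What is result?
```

8 + 27 + 27 + 25 + 0 = 87

Answer: 87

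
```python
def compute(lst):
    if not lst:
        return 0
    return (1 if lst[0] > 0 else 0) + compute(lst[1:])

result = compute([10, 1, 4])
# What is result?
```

Count of positive elements in [10, 1, 4] = 3

Answer: 3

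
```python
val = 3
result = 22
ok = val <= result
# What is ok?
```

Trace:
`val = 3` → val = 3
`result = 22` → result = 22
`ok = val <= result` → ok = True
So ok = True

Answer: True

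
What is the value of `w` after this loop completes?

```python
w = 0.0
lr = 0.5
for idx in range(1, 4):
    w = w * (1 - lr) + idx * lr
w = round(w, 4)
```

Moving average with lr=0.5
`w` takes the values: 0.0 → 0.5 → 1.25 → 2.125

Answer: 2.125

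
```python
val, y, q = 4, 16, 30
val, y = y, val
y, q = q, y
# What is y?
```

Trace:
`val, y, q = 4, 16, 30` → val = 4; y = 16; q = 30
`val, y = y, val` → val = 16; y = 4
`y, q = q, y` → y = 30; q = 4
So y = 30

Answer: 30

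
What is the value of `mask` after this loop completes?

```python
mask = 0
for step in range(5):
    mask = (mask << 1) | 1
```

Build 5 consecutive 1-bits: 0b11111
`mask` takes the values: 0 → 1 → 3 → 7 → 15 → 31

Answer: 31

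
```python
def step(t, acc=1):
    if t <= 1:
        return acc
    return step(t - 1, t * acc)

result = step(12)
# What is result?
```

Accumulator trace (n, acc): (12, 1) -> (11, 12) -> (10, 132) -> (9, 1320) -> (8, 11880) -> (7, 95040) -> (6, 665280) -> (5, 3991680) -> (4, 19958400) -> (3, 79833600) -> (2, 239500800) -> (1, 479001600) -> return 479001600

Answer: 479001600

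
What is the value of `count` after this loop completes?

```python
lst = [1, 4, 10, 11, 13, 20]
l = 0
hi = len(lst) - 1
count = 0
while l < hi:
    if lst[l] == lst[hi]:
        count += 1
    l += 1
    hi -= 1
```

Count matching pairs from ends
`count` takes the values: 0

Answer: 0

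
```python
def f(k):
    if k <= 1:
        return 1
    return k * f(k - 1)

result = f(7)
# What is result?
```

f(7) = 7 * 6 * 5 * 4 * 3 * 2 * 1 = 5040

Answer: 5040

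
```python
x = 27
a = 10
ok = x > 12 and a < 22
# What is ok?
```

Trace:
`x = 27` → x = 27
`a = 10` → a = 10
`ok = x > 12 and a < 22` → ok = True
So ok = True

Answer: True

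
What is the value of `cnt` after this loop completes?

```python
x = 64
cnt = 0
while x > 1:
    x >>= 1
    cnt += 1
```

Count right shifts until 1
`cnt` takes the values: 0 → 1 → 2 → 3 → 4 → 5 → 6

Answer: 6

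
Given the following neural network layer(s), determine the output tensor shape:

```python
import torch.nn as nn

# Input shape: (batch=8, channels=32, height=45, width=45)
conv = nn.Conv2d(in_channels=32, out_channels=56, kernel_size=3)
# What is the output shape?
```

Input: (8, 32, 45, 45) -> Output: (8, 56, 43, 43)

Answer: (8, 56, 43, 43)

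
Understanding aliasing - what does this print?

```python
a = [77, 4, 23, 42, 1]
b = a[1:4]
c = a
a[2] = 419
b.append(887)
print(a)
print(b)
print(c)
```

Key concept: slice vs alias.
Step by step:
`a = [77, 4, 23, 42, 1]` → a = [77, 4, 23, 42, 1]
`b = a[1:4]` → b = [4, 23, 42]
`c = a` → c = [77, 4, 23, 42, 1] (same object as a)
`a[2] = 419` → a = [77, 4, 419, 42, 1] (same object as c); c = [77, 4, 419, 42, 1] (same object as a)
`b.append(887)` → b = [4, 23, 42, 887]
`print(a)` → prints [77, 4, 419, 42, 1]
`print(b)` → prints [4, 23, 42, 887]
`print(c)` → prints [77, 4, 419, 42, 1]

Answer:
[77, 4, 419, 42, 1]
[4, 23, 42, 887]
[77, 4, 419, 42, 1]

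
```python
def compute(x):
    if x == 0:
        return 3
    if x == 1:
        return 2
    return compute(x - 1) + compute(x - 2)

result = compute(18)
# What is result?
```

Build up from base cases: compute(0)=3, compute(1)=2, compute(2)=5, compute(3)=7, compute(4)=12, compute(5)=19, compute(6)=31, ..., compute(18)=9959

Answer: 9959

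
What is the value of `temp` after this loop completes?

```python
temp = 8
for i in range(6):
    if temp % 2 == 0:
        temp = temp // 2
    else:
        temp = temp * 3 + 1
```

Collatz-style transformation from 8
`temp` takes the values: 8 → 4 → 2 → 1 → 4 → 2 → 1

Answer: 1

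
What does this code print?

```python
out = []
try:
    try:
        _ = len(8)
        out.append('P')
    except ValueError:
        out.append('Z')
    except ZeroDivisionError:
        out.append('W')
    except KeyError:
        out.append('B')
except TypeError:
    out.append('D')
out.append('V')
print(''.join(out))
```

Execution trace: 'D' (outer except TypeError) → 'V' (after the try/except). Output: DV

Answer: DV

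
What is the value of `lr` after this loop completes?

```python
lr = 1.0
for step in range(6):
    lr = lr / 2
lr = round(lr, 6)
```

Halving LR 6 times: 1 / 2^6
`lr` takes the values: 1.0 → 0.5 → 0.25 → 0.125 → 0.0625 → 0.03125 → 0.015625

Answer: 0.015625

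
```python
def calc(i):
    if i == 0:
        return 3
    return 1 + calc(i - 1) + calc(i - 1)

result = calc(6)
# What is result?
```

calc(i) = 1 + 2·calc(i-1), calc(0)=3. Closed form: (3+1)·2^6 - 1 = 255.

Answer: 255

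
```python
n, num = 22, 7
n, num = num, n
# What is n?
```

Trace:
`n, num = 22, 7` → n = 22; num = 7
`n, num = num, n` → n = 7; num = 22
So n = 7

Answer: 7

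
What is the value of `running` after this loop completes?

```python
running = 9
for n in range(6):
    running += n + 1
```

Start at 9, add 1 to 6 = 30
`running` takes the values: 9 → 10 → 12 → 15 → 19 → 24 → 30

Answer: 30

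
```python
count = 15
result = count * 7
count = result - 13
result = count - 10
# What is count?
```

Trace:
`count = 15` → count = 15
`result = count * 7` → result = 105
`count = result - 13` → count = 92
`result = count - 10` → result = 82
So count = 92

Answer: 92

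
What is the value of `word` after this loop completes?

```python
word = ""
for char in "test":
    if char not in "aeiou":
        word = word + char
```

Remove vowels from 'test'
`word` takes the values: "" → "t" → "ts" → "tst"

Answer: "tst"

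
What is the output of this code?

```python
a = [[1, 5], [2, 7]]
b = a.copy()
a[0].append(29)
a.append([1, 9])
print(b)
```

Key concept: shallow copy with nested lists.
Step by step:
`a = [[1, 5], [2, 7]]` → a = [[1, 5], [2, 7]]
`b = a.copy()` → b = [[1, 5], [2, 7]]
`a[0].append(29)` → a = [[1, 5, 29], [2, 7]]; b = [[1, 5, 29], [2, 7]]
`a.append([1, 9])` → a = [[1, 5, 29], [2, 7], [1, 9]]
`print(b)` → prints [[1, 5, 29], [2, 7]]

Answer: [[1, 5, 29], [2, 7]]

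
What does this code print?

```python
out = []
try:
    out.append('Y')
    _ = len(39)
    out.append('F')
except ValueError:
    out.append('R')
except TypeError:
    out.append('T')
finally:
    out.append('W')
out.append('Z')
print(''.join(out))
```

Execution trace: 'Y' (try body) → 'T' (except TypeError) → 'W' (finally) → 'Z' (after the try/except). Output: YTWZ

Answer: YTWZ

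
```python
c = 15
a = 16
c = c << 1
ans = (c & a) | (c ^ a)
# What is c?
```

Trace:
`c = 15` → c = 15
`a = 16` → a = 16
`c = c << 1` → c = 30
`ans = (c & a) | (c ^ a)` → ans = 30
So c = 30

Answer: 30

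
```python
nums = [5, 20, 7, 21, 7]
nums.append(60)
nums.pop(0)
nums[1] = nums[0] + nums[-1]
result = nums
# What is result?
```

Trace:
`nums = [5, 20, 7, 21, 7]` → nums = [5, 20, 7, 21, 7]
`nums.append(60)` → nums = [5, 20, 7, 21, 7, 60]
`nums.pop(0)` → nums = [20, 7, 21, 7, 60]
`nums[1] = nums[0] + nums[-1]` → nums = [20, 80, 21, 7, 60]
`result = nums` → result = [20, 80, 21, 7, 60]
So result = [20, 80, 21, 7, 60]

Answer: [20, 80, 21, 7, 60]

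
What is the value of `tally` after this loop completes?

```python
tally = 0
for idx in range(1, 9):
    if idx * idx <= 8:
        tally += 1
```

Count numbers where idx² ≤ 8
`tally` takes the values: 0 → 1 → 2

Answer: 2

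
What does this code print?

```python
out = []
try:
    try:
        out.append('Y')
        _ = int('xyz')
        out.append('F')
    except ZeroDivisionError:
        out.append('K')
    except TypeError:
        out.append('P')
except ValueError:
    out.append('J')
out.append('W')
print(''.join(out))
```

Execution trace: 'Y' (try body) → 'J' (outer except ValueError) → 'W' (after the try/except). Output: YJW

Answer: YJW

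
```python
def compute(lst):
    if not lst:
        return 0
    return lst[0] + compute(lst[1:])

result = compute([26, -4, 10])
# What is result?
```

26 + (-4) + 10 + 0 = 32

Answer: 32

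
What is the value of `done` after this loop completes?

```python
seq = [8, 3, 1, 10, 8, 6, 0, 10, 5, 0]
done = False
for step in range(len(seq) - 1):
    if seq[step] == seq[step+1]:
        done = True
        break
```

Check consecutive duplicates in [8, 3, 1, 10, 8, 6, 0, 10, 5, 0]
`done` takes the values: False

Answer: False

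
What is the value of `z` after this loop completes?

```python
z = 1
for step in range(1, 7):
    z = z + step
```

Start at 1, add 1 through 6
`z` takes the values: 1 → 2 → 4 → 7 → 11 → 16 → 22

Answer: 22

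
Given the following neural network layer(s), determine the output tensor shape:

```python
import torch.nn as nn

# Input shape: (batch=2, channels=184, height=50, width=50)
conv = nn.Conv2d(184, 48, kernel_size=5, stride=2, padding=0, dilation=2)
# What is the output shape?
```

Input: (2, 184, 50, 50) -> Output: (2, 48, 21, 21)

Answer: (2, 48, 21, 21)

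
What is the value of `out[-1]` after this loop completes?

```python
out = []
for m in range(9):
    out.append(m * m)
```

Last element of squares 0 to 8
`out` takes the values: [] → [0] → [0, 1] → [0, 1, 4] → [0, 1, 4, 9] → [0, 1, 4, 9, 16] → [0, 1, 4, 9, 16, 25] → [0, 1, 4, 9, 16, 25, 36] → [0, 1, 4, 9, 16, 25, 36, 49] → [0, 1, 4, 9, 16, 25, 36, 49, 64]
So `out[-1]` = 64

Answer: 64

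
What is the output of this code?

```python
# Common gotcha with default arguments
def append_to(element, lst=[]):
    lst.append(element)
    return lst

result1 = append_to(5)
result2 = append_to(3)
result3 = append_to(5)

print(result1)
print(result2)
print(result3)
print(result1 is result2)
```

Key concept: mutable default argument gotcha.
Step by step:
`result1 = append_to(5)` → result1 = [5]
`result2 = append_to(3)` → result1 = [5, 3] (same object as result2); result2 = [5, 3] (same object as result1)
`result3 = append_to(5)` → result1 = [5, 3, 5] (same object as result2, result3); result2 = [5, 3, 5] (same object as result1, result3); result3 = [5, 3, 5] (same object as result1, result2)
`print(result1)` → prints [5, 3, 5]
`print(result2)` → prints [5, 3, 5]
`print(result3)` → prints [5, 3, 5]
`print(result1 is result2)` → prints True

Answer:
[5, 3, 5]
[5, 3, 5]
[5, 3, 5]
True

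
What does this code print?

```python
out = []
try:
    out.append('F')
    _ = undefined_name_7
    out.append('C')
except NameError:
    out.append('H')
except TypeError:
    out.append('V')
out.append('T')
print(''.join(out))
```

Execution trace: 'F' (try body) → 'H' (except NameError) → 'T' (after the try/except). Output: FHT

Answer: FHT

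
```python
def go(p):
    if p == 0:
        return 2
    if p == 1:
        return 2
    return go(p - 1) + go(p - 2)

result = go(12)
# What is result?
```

Build up from base cases: go(0)=2, go(1)=2, go(2)=4, go(3)=6, go(4)=10, go(5)=16, go(6)=26, ..., go(12)=466

Answer: 466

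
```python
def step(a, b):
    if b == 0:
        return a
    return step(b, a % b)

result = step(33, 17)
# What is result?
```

step(33, 17) -> step(17, 16) -> step(16, 1) -> step(1, 0) -> 1

Answer: 1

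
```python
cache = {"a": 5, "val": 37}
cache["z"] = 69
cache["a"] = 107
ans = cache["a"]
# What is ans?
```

Trace:
`cache = {"a": 5, "val": 37}` → cache = {'a': 5, 'val': 37}
`cache["z"] = 69` → cache = {'a': 5, 'val': 37, 'z': 69}
`cache["a"] = 107` → cache = {'a': 107, 'val': 37, 'z': 69}
`ans = cache["a"]` → ans = 107
So ans = 107

Answer: 107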